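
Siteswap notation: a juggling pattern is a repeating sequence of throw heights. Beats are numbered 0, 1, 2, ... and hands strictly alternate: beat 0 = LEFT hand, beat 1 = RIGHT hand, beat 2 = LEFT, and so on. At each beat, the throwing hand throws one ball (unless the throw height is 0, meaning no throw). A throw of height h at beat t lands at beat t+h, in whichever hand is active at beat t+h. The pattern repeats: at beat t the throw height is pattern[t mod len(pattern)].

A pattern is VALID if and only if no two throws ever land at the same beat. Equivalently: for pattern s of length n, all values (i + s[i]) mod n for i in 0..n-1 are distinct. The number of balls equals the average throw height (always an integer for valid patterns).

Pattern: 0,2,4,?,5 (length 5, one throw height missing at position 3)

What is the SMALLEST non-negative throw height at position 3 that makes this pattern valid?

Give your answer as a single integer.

i=0: (0 + 0) mod 5 = 0
i=1: (1 + 2) mod 5 = 3
i=2: (2 + 4) mod 5 = 1
i=3: s[i]=? (unknown)
i=4: (4 + 5) mod 5 = 4
Known residues: [0, 1, 3, 4]; need a permutation of 0..4, so missing residue r = 2
Need (3 + s) mod 5 = 2; smallest s = (2 - 3) mod 5 = 4

Answer: 4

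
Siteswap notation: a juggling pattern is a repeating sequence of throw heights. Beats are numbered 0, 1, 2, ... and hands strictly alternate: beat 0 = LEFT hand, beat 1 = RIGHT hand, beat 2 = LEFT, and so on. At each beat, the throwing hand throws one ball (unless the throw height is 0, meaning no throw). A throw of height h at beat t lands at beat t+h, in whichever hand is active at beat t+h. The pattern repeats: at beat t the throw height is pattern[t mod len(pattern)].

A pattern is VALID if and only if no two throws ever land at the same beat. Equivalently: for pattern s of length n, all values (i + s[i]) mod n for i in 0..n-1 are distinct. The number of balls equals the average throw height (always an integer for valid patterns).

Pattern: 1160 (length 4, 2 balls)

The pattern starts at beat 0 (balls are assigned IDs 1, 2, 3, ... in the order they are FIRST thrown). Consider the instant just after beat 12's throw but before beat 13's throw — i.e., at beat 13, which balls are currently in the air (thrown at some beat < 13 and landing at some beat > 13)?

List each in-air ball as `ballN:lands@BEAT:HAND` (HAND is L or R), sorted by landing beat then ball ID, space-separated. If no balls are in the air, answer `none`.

Beat 0 (L): throw ball1 h=1 -> lands@1:R; in-air after throw: [b1@1:R]
Beat 1 (R): throw ball1 h=1 -> lands@2:L; in-air after throw: [b1@2:L]
Beat 2 (L): throw ball1 h=6 -> lands@8:L; in-air after throw: [b1@8:L]
Beat 4 (L): throw ball2 h=1 -> lands@5:R; in-air after throw: [b2@5:R b1@8:L]
Beat 5 (R): throw ball2 h=1 -> lands@6:L; in-air after throw: [b2@6:L b1@8:L]
Beat 6 (L): throw ball2 h=6 -> lands@12:L; in-air after throw: [b1@8:L b2@12:L]
Beat 8 (L): throw ball1 h=1 -> lands@9:R; in-air after throw: [b1@9:R b2@12:L]
Beat 9 (R): throw ball1 h=1 -> lands@10:L; in-air after throw: [b1@10:L b2@12:L]
Beat 10 (L): throw ball1 h=6 -> lands@16:L; in-air after throw: [b2@12:L b1@16:L]
Beat 12 (L): throw ball2 h=1 -> lands@13:R; in-air after throw: [b2@13:R b1@16:L]
Beat 13 (R): throw ball2 h=1 -> lands@14:L; in-air after throw: [b2@14:L b1@16:L]

Answer: ball1:lands@16:L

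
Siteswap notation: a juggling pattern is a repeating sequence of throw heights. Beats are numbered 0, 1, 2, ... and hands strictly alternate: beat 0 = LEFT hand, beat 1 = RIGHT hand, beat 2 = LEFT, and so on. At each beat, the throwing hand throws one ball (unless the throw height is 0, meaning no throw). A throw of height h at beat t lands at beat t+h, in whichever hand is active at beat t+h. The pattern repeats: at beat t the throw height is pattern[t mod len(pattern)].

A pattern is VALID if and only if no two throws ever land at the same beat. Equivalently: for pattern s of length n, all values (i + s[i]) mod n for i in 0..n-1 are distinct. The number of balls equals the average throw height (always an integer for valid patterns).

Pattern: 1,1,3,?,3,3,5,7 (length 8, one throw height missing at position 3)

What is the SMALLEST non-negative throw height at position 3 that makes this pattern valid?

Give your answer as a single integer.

i=0: (0 + 1) mod 8 = 1
i=1: (1 + 1) mod 8 = 2
i=2: (2 + 3) mod 8 = 5
i=3: s[i]=? (unknown)
i=4: (4 + 3) mod 8 = 7
i=5: (5 + 3) mod 8 = 0
i=6: (6 + 5) mod 8 = 3
i=7: (7 + 7) mod 8 = 6
Known residues: [0, 1, 2, 3, 5, 6, 7]; need a permutation of 0..7, so missing residue r = 4
Need (3 + s) mod 8 = 4; smallest s = (4 - 3) mod 8 = 1

Answer: 1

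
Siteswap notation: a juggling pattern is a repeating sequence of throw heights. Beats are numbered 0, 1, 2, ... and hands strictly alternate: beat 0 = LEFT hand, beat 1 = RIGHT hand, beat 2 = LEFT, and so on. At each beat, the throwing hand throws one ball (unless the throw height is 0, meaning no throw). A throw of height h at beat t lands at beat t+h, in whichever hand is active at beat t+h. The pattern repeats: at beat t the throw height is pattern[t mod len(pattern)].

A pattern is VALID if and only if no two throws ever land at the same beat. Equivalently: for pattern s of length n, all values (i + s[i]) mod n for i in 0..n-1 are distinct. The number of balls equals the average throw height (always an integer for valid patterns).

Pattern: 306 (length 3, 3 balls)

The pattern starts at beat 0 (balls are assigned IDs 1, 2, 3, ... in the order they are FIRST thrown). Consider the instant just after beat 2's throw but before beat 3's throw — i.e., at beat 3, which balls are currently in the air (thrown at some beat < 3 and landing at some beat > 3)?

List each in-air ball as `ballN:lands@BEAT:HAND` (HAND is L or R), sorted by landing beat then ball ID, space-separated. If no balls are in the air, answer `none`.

Answer: ball2:lands@8:L

Derivation:
Beat 0 (L): throw ball1 h=3 -> lands@3:R; in-air after throw: [b1@3:R]
Beat 2 (L): throw ball2 h=6 -> lands@8:L; in-air after throw: [b1@3:R b2@8:L]
Beat 3 (R): throw ball1 h=3 -> lands@6:L; in-air after throw: [b1@6:L b2@8:L]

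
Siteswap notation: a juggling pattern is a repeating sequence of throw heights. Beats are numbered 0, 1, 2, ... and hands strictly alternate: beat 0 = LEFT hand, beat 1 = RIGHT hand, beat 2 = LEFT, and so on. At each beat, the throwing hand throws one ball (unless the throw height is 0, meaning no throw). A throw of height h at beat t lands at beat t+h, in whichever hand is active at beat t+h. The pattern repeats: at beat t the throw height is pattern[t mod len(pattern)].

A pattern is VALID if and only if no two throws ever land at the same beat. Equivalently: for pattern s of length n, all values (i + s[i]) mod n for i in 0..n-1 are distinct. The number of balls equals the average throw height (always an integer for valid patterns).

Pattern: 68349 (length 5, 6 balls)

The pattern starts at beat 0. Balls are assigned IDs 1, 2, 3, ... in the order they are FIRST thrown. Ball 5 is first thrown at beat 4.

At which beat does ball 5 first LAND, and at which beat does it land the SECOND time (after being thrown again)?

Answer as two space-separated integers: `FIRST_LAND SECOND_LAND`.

Answer: 13 17

Derivation:
Beat 0 (L): throw ball1 h=6 -> lands@6:L; in-air after throw: [b1@6:L]
Beat 1 (R): throw ball2 h=8 -> lands@9:R; in-air after throw: [b1@6:L b2@9:R]
Beat 2 (L): throw ball3 h=3 -> lands@5:R; in-air after throw: [b3@5:R b1@6:L b2@9:R]
Beat 3 (R): throw ball4 h=4 -> lands@7:R; in-air after throw: [b3@5:R b1@6:L b4@7:R b2@9:R]
Beat 4 (L): throw ball5 h=9 -> lands@13:R; in-air after throw: [b3@5:R b1@6:L b4@7:R b2@9:R b5@13:R]
Beat 5 (R): throw ball3 h=6 -> lands@11:R; in-air after throw: [b1@6:L b4@7:R b2@9:R b3@11:R b5@13:R]
Beat 6 (L): throw ball1 h=8 -> lands@14:L; in-air after throw: [b4@7:R b2@9:R b3@11:R b5@13:R b1@14:L]
Beat 7 (R): throw ball4 h=3 -> lands@10:L; in-air after throw: [b2@9:R b4@10:L b3@11:R b5@13:R b1@14:L]
Beat 8 (L): throw ball6 h=4 -> lands@12:L; in-air after throw: [b2@9:R b4@10:L b3@11:R b6@12:L b5@13:R b1@14:L]
Beat 9 (R): throw ball2 h=9 -> lands@18:L; in-air after throw: [b4@10:L b3@11:R b6@12:L b5@13:R b1@14:L b2@18:L]
Beat 10 (L): throw ball4 h=6 -> lands@16:L; in-air after throw: [b3@11:R b6@12:L b5@13:R b1@14:L b4@16:L b2@18:L]
Beat 11 (R): throw ball3 h=8 -> lands@19:R; in-air after throw: [b6@12:L b5@13:R b1@14:L b4@16:L b2@18:L b3@19:R]
Beat 12 (L): throw ball6 h=3 -> lands@15:R; in-air after throw: [b5@13:R b1@14:L b6@15:R b4@16:L b2@18:L b3@19:R]
Beat 13 (R): throw ball5 h=4 -> lands@17:R; in-air after throw: [b1@14:L b6@15:R b4@16:L b5@17:R b2@18:L b3@19:R]
Beat 14 (L): throw ball1 h=9 -> lands@23:R; in-air after throw: [b6@15:R b4@16:L b5@17:R b2@18:L b3@19:R b1@23:R]
Beat 15 (R): throw ball6 h=6 -> lands@21:R; in-air after throw: [b4@16:L b5@17:R b2@18:L b3@19:R b6@21:R b1@23:R]
Beat 16 (L): throw ball4 h=8 -> lands@24:L; in-air after throw: [b5@17:R b2@18:L b3@19:R b6@21:R b1@23:R b4@24:L]
Beat 17 (R): throw ball5 h=3 -> lands@20:L; in-air after throw: [b2@18:L b3@19:R b5@20:L b6@21:R b1@23:R b4@24:L]
Ball 5: thrown@4 h=9 -> first land @13; rethrown@13 h=4 -> second land @17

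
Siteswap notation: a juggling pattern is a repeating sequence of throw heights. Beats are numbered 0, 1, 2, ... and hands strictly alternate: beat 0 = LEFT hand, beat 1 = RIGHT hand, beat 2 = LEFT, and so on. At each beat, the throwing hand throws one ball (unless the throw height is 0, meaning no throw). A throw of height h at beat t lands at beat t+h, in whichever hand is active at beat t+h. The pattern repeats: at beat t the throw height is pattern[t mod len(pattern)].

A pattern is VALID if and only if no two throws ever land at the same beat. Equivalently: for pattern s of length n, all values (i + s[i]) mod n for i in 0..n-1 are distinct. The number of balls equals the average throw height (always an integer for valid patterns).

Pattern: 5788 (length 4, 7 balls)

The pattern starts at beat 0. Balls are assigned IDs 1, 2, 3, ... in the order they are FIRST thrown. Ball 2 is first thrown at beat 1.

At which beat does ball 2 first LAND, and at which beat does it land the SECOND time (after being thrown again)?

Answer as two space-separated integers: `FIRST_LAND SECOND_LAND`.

Beat 0 (L): throw ball1 h=5 -> lands@5:R; in-air after throw: [b1@5:R]
Beat 1 (R): throw ball2 h=7 -> lands@8:L; in-air after throw: [b1@5:R b2@8:L]
Beat 2 (L): throw ball3 h=8 -> lands@10:L; in-air after throw: [b1@5:R b2@8:L b3@10:L]
Beat 3 (R): throw ball4 h=8 -> lands@11:R; in-air after throw: [b1@5:R b2@8:L b3@10:L b4@11:R]
Beat 4 (L): throw ball5 h=5 -> lands@9:R; in-air after throw: [b1@5:R b2@8:L b5@9:R b3@10:L b4@11:R]
Beat 5 (R): throw ball1 h=7 -> lands@12:L; in-air after throw: [b2@8:L b5@9:R b3@10:L b4@11:R b1@12:L]
Beat 6 (L): throw ball6 h=8 -> lands@14:L; in-air after throw: [b2@8:L b5@9:R b3@10:L b4@11:R b1@12:L b6@14:L]
Beat 7 (R): throw ball7 h=8 -> lands@15:R; in-air after throw: [b2@8:L b5@9:R b3@10:L b4@11:R b1@12:L b6@14:L b7@15:R]
Beat 8 (L): throw ball2 h=5 -> lands@13:R; in-air after throw: [b5@9:R b3@10:L b4@11:R b1@12:L b2@13:R b6@14:L b7@15:R]
Beat 9 (R): throw ball5 h=7 -> lands@16:L; in-air after throw: [b3@10:L b4@11:R b1@12:L b2@13:R b6@14:L b7@15:R b5@16:L]
Beat 10 (L): throw ball3 h=8 -> lands@18:L; in-air after throw: [b4@11:R b1@12:L b2@13:R b6@14:L b7@15:R b5@16:L b3@18:L]
Beat 11 (R): throw ball4 h=8 -> lands@19:R; in-air after throw: [b1@12:L b2@13:R b6@14:L b7@15:R b5@16:L b3@18:L b4@19:R]
Beat 12 (L): throw ball1 h=5 -> lands@17:R; in-air after throw: [b2@13:R b6@14:L b7@15:R b5@16:L b1@17:R b3@18:L b4@19:R]
Beat 13 (R): throw ball2 h=7 -> lands@20:L; in-air after throw: [b6@14:L b7@15:R b5@16:L b1@17:R b3@18:L b4@19:R b2@20:L]
Ball 2: thrown@1 h=7 -> first land @8; rethrown@8 h=5 -> second land @13

Answer: 8 13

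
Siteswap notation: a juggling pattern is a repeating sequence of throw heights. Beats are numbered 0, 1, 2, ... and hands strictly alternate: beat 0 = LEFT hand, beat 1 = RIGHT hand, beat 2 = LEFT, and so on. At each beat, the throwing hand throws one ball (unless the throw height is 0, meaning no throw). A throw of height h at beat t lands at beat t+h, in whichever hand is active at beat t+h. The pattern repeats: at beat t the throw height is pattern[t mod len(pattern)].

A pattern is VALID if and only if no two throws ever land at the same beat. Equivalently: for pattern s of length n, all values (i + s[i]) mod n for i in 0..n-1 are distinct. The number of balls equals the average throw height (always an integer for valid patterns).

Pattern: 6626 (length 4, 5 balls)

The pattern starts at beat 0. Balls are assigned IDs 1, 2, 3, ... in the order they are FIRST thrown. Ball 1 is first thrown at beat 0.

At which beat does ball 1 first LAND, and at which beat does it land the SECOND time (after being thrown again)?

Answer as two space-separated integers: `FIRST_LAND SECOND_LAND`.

Beat 0 (L): throw ball1 h=6 -> lands@6:L; in-air after throw: [b1@6:L]
Beat 1 (R): throw ball2 h=6 -> lands@7:R; in-air after throw: [b1@6:L b2@7:R]
Beat 2 (L): throw ball3 h=2 -> lands@4:L; in-air after throw: [b3@4:L b1@6:L b2@7:R]
Beat 3 (R): throw ball4 h=6 -> lands@9:R; in-air after throw: [b3@4:L b1@6:L b2@7:R b4@9:R]
Beat 4 (L): throw ball3 h=6 -> lands@10:L; in-air after throw: [b1@6:L b2@7:R b4@9:R b3@10:L]
Beat 5 (R): throw ball5 h=6 -> lands@11:R; in-air after throw: [b1@6:L b2@7:R b4@9:R b3@10:L b5@11:R]
Beat 6 (L): throw ball1 h=2 -> lands@8:L; in-air after throw: [b2@7:R b1@8:L b4@9:R b3@10:L b5@11:R]
Beat 7 (R): throw ball2 h=6 -> lands@13:R; in-air after throw: [b1@8:L b4@9:R b3@10:L b5@11:R b2@13:R]
Beat 8 (L): throw ball1 h=6 -> lands@14:L; in-air after throw: [b4@9:R b3@10:L b5@11:R b2@13:R b1@14:L]
Ball 1: thrown@0 h=6 -> first land @6; rethrown@6 h=2 -> second land @8

Answer: 6 8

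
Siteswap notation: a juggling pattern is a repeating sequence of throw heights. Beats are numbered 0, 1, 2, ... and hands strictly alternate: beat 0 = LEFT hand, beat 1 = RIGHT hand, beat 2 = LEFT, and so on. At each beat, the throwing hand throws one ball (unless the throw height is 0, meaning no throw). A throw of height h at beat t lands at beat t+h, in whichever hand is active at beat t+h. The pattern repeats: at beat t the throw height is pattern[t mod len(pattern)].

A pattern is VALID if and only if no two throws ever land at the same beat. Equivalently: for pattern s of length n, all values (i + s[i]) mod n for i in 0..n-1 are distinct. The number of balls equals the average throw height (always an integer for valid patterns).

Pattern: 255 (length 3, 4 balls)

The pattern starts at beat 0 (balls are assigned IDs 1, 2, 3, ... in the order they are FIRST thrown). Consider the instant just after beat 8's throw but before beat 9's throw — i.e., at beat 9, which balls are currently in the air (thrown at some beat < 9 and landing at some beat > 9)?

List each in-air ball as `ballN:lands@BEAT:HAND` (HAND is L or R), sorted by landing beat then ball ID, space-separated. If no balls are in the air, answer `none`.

Beat 0 (L): throw ball1 h=2 -> lands@2:L; in-air after throw: [b1@2:L]
Beat 1 (R): throw ball2 h=5 -> lands@6:L; in-air after throw: [b1@2:L b2@6:L]
Beat 2 (L): throw ball1 h=5 -> lands@7:R; in-air after throw: [b2@6:L b1@7:R]
Beat 3 (R): throw ball3 h=2 -> lands@5:R; in-air after throw: [b3@5:R b2@6:L b1@7:R]
Beat 4 (L): throw ball4 h=5 -> lands@9:R; in-air after throw: [b3@5:R b2@6:L b1@7:R b4@9:R]
Beat 5 (R): throw ball3 h=5 -> lands@10:L; in-air after throw: [b2@6:L b1@7:R b4@9:R b3@10:L]
Beat 6 (L): throw ball2 h=2 -> lands@8:L; in-air after throw: [b1@7:R b2@8:L b4@9:R b3@10:L]
Beat 7 (R): throw ball1 h=5 -> lands@12:L; in-air after throw: [b2@8:L b4@9:R b3@10:L b1@12:L]
Beat 8 (L): throw ball2 h=5 -> lands@13:R; in-air after throw: [b4@9:R b3@10:L b1@12:L b2@13:R]
Beat 9 (R): throw ball4 h=2 -> lands@11:R; in-air after throw: [b3@10:L b4@11:R b1@12:L b2@13:R]

Answer: ball3:lands@10:L ball1:lands@12:L ball2:lands@13:R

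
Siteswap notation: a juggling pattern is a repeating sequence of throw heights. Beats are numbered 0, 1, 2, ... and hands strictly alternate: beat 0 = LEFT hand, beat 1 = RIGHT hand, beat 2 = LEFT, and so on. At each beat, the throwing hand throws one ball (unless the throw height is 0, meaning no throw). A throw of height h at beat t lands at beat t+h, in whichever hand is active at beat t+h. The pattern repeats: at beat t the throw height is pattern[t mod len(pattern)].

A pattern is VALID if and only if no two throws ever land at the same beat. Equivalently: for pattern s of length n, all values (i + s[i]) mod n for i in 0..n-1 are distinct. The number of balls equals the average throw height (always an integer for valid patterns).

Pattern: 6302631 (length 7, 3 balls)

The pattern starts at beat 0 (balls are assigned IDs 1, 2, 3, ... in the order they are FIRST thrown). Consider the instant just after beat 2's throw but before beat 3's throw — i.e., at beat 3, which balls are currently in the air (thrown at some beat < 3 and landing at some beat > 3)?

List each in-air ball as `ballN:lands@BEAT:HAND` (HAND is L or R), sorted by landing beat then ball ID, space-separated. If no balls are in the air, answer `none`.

Beat 0 (L): throw ball1 h=6 -> lands@6:L; in-air after throw: [b1@6:L]
Beat 1 (R): throw ball2 h=3 -> lands@4:L; in-air after throw: [b2@4:L b1@6:L]
Beat 3 (R): throw ball3 h=2 -> lands@5:R; in-air after throw: [b2@4:L b3@5:R b1@6:L]

Answer: ball2:lands@4:L ball1:lands@6:L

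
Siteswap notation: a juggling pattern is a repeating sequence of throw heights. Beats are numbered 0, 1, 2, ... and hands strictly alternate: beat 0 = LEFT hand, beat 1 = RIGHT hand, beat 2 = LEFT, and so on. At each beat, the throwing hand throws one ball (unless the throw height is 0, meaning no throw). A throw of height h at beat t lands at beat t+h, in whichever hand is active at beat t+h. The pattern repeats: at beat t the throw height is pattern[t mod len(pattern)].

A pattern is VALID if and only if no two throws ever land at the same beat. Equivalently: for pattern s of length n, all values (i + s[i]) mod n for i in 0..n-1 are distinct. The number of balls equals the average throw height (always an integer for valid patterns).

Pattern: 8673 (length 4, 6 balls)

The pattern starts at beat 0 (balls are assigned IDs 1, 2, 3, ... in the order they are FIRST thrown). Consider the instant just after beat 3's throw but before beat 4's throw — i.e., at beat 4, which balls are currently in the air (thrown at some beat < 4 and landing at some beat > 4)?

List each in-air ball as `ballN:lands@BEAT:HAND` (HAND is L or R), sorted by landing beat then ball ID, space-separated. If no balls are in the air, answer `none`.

Answer: ball4:lands@6:L ball2:lands@7:R ball1:lands@8:L ball3:lands@9:R

Derivation:
Beat 0 (L): throw ball1 h=8 -> lands@8:L; in-air after throw: [b1@8:L]
Beat 1 (R): throw ball2 h=6 -> lands@7:R; in-air after throw: [b2@7:R b1@8:L]
Beat 2 (L): throw ball3 h=7 -> lands@9:R; in-air after throw: [b2@7:R b1@8:L b3@9:R]
Beat 3 (R): throw ball4 h=3 -> lands@6:L; in-air after throw: [b4@6:L b2@7:R b1@8:L b3@9:R]
Beat 4 (L): throw ball5 h=8 -> lands@12:L; in-air after throw: [b4@6:L b2@7:R b1@8:L b3@9:R b5@12:L]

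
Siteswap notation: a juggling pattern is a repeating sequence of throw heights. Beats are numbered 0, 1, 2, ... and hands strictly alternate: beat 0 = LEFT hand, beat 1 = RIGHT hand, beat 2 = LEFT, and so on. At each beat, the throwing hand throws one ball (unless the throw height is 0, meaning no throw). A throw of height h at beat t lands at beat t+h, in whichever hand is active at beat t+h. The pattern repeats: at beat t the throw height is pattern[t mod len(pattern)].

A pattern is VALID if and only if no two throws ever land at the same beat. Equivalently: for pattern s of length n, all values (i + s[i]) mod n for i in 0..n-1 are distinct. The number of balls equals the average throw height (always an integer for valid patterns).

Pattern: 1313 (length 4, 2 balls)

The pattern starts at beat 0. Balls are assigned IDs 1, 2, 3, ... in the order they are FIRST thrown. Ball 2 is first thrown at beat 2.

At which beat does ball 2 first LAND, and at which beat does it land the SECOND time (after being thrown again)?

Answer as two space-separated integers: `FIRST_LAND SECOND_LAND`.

Answer: 3 6

Derivation:
Beat 0 (L): throw ball1 h=1 -> lands@1:R; in-air after throw: [b1@1:R]
Beat 1 (R): throw ball1 h=3 -> lands@4:L; in-air after throw: [b1@4:L]
Beat 2 (L): throw ball2 h=1 -> lands@3:R; in-air after throw: [b2@3:R b1@4:L]
Beat 3 (R): throw ball2 h=3 -> lands@6:L; in-air after throw: [b1@4:L b2@6:L]
Beat 4 (L): throw ball1 h=1 -> lands@5:R; in-air after throw: [b1@5:R b2@6:L]
Beat 5 (R): throw ball1 h=3 -> lands@8:L; in-air after throw: [b2@6:L b1@8:L]
Beat 6 (L): throw ball2 h=1 -> lands@7:R; in-air after throw: [b2@7:R b1@8:L]
Ball 2: thrown@2 h=1 -> first land @3; rethrown@3 h=3 -> second land @6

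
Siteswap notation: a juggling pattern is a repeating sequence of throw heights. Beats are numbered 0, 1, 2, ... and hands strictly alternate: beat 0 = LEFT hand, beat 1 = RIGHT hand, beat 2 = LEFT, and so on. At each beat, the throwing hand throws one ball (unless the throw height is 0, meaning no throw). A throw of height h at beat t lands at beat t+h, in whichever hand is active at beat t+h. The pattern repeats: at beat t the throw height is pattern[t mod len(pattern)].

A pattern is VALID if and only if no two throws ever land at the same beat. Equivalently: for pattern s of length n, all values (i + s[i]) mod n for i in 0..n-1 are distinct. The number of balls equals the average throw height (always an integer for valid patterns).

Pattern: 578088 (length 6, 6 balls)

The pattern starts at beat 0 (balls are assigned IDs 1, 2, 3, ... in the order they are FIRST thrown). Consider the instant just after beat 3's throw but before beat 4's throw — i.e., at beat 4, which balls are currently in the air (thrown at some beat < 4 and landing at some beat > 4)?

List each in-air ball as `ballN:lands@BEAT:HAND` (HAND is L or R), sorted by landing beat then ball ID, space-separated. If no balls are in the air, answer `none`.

Answer: ball1:lands@5:R ball2:lands@8:L ball3:lands@10:L

Derivation:
Beat 0 (L): throw ball1 h=5 -> lands@5:R; in-air after throw: [b1@5:R]
Beat 1 (R): throw ball2 h=7 -> lands@8:L; in-air after throw: [b1@5:R b2@8:L]
Beat 2 (L): throw ball3 h=8 -> lands@10:L; in-air after throw: [b1@5:R b2@8:L b3@10:L]
Beat 4 (L): throw ball4 h=8 -> lands@12:L; in-air after throw: [b1@5:R b2@8:L b3@10:L b4@12:L]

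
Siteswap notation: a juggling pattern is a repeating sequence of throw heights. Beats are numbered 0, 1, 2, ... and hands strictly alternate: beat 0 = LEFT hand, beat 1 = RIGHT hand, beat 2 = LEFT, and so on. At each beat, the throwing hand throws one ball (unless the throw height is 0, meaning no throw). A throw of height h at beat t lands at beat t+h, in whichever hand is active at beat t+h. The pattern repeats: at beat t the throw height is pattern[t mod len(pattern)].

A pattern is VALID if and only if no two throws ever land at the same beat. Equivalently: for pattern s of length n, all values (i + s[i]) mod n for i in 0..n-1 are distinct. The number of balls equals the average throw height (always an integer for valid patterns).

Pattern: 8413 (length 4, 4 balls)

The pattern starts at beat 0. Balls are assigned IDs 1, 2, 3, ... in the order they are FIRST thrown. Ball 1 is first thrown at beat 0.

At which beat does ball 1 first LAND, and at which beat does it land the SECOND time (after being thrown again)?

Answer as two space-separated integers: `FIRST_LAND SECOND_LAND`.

Answer: 8 16

Derivation:
Beat 0 (L): throw ball1 h=8 -> lands@8:L; in-air after throw: [b1@8:L]
Beat 1 (R): throw ball2 h=4 -> lands@5:R; in-air after throw: [b2@5:R b1@8:L]
Beat 2 (L): throw ball3 h=1 -> lands@3:R; in-air after throw: [b3@3:R b2@5:R b1@8:L]
Beat 3 (R): throw ball3 h=3 -> lands@6:L; in-air after throw: [b2@5:R b3@6:L b1@8:L]
Beat 4 (L): throw ball4 h=8 -> lands@12:L; in-air after throw: [b2@5:R b3@6:L b1@8:L b4@12:L]
Beat 5 (R): throw ball2 h=4 -> lands@9:R; in-air after throw: [b3@6:L b1@8:L b2@9:R b4@12:L]
Beat 6 (L): throw ball3 h=1 -> lands@7:R; in-air after throw: [b3@7:R b1@8:L b2@9:R b4@12:L]
Beat 7 (R): throw ball3 h=3 -> lands@10:L; in-air after throw: [b1@8:L b2@9:R b3@10:L b4@12:L]
Beat 8 (L): throw ball1 h=8 -> lands@16:L; in-air after throw: [b2@9:R b3@10:L b4@12:L b1@16:L]
Beat 9 (R): throw ball2 h=4 -> lands@13:R; in-air after throw: [b3@10:L b4@12:L b2@13:R b1@16:L]
Beat 10 (L): throw ball3 h=1 -> lands@11:R; in-air after throw: [b3@11:R b4@12:L b2@13:R b1@16:L]
Beat 11 (R): throw ball3 h=3 -> lands@14:L; in-air after throw: [b4@12:L b2@13:R b3@14:L b1@16:L]
Beat 12 (L): throw ball4 h=8 -> lands@20:L; in-air after throw: [b2@13:R b3@14:L b1@16:L b4@20:L]
Beat 13 (R): throw ball2 h=4 -> lands@17:R; in-air after throw: [b3@14:L b1@16:L b2@17:R b4@20:L]
Beat 14 (L): throw ball3 h=1 -> lands@15:R; in-air after throw: [b3@15:R b1@16:L b2@17:R b4@20:L]
Beat 15 (R): throw ball3 h=3 -> lands@18:L; in-air after throw: [b1@16:L b2@17:R b3@18:L b4@20:L]
Beat 16 (L): throw ball1 h=8 -> lands@24:L; in-air after throw: [b2@17:R b3@18:L b4@20:L b1@24:L]
Ball 1: thrown@0 h=8 -> first land @8; rethrown@8 h=8 -> second land @16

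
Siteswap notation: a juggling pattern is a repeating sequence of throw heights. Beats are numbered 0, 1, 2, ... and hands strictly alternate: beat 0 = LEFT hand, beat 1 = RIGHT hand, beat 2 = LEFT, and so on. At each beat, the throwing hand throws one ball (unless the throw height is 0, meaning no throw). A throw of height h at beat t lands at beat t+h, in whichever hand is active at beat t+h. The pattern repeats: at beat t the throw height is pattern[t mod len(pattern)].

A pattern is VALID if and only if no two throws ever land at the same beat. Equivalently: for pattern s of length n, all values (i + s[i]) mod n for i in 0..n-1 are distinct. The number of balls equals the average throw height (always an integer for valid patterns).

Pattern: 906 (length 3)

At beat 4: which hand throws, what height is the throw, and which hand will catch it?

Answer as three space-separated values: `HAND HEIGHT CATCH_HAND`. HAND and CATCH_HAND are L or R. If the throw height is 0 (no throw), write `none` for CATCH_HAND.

Answer: L 0 none

Derivation:
Beat 4: 4 mod 2 = 0, so hand = L
Throw height = pattern[4 mod 3] = pattern[1] = 0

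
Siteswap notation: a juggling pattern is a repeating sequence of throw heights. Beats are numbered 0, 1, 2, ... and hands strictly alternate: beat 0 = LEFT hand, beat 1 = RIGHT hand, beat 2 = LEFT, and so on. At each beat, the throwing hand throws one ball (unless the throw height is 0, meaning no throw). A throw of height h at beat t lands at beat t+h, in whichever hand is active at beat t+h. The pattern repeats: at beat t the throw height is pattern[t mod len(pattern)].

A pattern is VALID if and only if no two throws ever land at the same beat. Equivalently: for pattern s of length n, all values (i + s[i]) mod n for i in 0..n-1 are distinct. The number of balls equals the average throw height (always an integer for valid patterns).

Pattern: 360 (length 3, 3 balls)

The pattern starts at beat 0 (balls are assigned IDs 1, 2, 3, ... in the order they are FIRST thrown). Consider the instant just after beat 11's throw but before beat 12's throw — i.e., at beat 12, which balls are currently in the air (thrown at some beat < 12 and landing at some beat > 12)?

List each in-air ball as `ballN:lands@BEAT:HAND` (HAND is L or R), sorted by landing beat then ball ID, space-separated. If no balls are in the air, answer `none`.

Beat 0 (L): throw ball1 h=3 -> lands@3:R; in-air after throw: [b1@3:R]
Beat 1 (R): throw ball2 h=6 -> lands@7:R; in-air after throw: [b1@3:R b2@7:R]
Beat 3 (R): throw ball1 h=3 -> lands@6:L; in-air after throw: [b1@6:L b2@7:R]
Beat 4 (L): throw ball3 h=6 -> lands@10:L; in-air after throw: [b1@6:L b2@7:R b3@10:L]
Beat 6 (L): throw ball1 h=3 -> lands@9:R; in-air after throw: [b2@7:R b1@9:R b3@10:L]
Beat 7 (R): throw ball2 h=6 -> lands@13:R; in-air after throw: [b1@9:R b3@10:L b2@13:R]
Beat 9 (R): throw ball1 h=3 -> lands@12:L; in-air after throw: [b3@10:L b1@12:L b2@13:R]
Beat 10 (L): throw ball3 h=6 -> lands@16:L; in-air after throw: [b1@12:L b2@13:R b3@16:L]
Beat 12 (L): throw ball1 h=3 -> lands@15:R; in-air after throw: [b2@13:R b1@15:R b3@16:L]

Answer: ball2:lands@13:R ball3:lands@16:L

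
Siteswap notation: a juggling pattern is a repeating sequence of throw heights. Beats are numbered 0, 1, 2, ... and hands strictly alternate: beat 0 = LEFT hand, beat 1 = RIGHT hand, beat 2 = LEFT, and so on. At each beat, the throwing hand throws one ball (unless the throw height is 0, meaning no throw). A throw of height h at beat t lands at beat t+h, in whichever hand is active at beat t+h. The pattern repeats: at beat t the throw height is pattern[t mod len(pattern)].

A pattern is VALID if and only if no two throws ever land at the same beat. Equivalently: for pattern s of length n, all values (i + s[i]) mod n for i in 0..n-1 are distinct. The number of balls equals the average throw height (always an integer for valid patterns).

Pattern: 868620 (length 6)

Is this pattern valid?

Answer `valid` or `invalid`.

i=0: (i + s[i]) mod n = (0 + 8) mod 6 = 2
i=1: (i + s[i]) mod n = (1 + 6) mod 6 = 1
i=2: (i + s[i]) mod n = (2 + 8) mod 6 = 4
i=3: (i + s[i]) mod n = (3 + 6) mod 6 = 3
i=4: (i + s[i]) mod n = (4 + 2) mod 6 = 0
i=5: (i + s[i]) mod n = (5 + 0) mod 6 = 5
Residues: [2, 1, 4, 3, 0, 5], distinct: True

Answer: valid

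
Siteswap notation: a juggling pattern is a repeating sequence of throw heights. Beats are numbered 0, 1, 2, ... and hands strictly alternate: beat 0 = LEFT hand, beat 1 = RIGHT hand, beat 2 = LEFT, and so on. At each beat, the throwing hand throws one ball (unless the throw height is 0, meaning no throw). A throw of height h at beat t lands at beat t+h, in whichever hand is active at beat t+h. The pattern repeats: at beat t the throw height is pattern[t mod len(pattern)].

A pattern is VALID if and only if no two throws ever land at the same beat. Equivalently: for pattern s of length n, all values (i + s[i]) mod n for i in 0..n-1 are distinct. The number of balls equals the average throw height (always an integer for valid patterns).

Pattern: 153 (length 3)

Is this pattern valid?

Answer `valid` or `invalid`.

Answer: valid

Derivation:
i=0: (i + s[i]) mod n = (0 + 1) mod 3 = 1
i=1: (i + s[i]) mod n = (1 + 5) mod 3 = 0
i=2: (i + s[i]) mod n = (2 + 3) mod 3 = 2
Residues: [1, 0, 2], distinct: True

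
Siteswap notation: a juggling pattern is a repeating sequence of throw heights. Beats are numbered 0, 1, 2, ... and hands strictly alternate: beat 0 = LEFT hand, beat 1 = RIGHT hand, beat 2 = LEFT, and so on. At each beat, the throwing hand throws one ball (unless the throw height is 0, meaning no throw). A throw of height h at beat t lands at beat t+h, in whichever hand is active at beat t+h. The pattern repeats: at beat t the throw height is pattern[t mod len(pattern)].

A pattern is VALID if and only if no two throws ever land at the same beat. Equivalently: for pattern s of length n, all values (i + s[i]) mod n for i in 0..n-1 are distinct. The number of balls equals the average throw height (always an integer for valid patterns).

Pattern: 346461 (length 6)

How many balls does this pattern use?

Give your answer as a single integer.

Pattern = [3, 4, 6, 4, 6, 1], length n = 6
  position 0: throw height = 3, running sum = 3
  position 1: throw height = 4, running sum = 7
  position 2: throw height = 6, running sum = 13
  position 3: throw height = 4, running sum = 17
  position 4: throw height = 6, running sum = 23
  position 5: throw height = 1, running sum = 24
Total sum = 24; balls = sum / n = 24 / 6 = 4

Answer: 4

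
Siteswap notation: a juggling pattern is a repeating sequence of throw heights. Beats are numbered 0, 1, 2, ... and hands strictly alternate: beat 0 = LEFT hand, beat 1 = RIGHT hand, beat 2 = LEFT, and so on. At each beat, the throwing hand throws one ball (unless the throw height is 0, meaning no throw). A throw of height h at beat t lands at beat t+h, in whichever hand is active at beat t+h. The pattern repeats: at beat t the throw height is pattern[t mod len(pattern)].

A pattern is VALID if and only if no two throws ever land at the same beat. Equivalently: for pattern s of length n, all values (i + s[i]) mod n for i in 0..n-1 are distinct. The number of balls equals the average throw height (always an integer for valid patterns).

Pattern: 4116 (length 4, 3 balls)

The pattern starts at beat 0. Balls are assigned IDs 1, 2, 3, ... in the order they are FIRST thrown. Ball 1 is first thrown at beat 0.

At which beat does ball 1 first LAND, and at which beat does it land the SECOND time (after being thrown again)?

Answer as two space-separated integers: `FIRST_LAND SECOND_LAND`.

Beat 0 (L): throw ball1 h=4 -> lands@4:L; in-air after throw: [b1@4:L]
Beat 1 (R): throw ball2 h=1 -> lands@2:L; in-air after throw: [b2@2:L b1@4:L]
Beat 2 (L): throw ball2 h=1 -> lands@3:R; in-air after throw: [b2@3:R b1@4:L]
Beat 3 (R): throw ball2 h=6 -> lands@9:R; in-air after throw: [b1@4:L b2@9:R]
Beat 4 (L): throw ball1 h=4 -> lands@8:L; in-air after throw: [b1@8:L b2@9:R]
Beat 5 (R): throw ball3 h=1 -> lands@6:L; in-air after throw: [b3@6:L b1@8:L b2@9:R]
Beat 6 (L): throw ball3 h=1 -> lands@7:R; in-air after throw: [b3@7:R b1@8:L b2@9:R]
Beat 7 (R): throw ball3 h=6 -> lands@13:R; in-air after throw: [b1@8:L b2@9:R b3@13:R]
Beat 8 (L): throw ball1 h=4 -> lands@12:L; in-air after throw: [b2@9:R b1@12:L b3@13:R]
Ball 1: thrown@0 h=4 -> first land @4; rethrown@4 h=4 -> second land @8

Answer: 4 8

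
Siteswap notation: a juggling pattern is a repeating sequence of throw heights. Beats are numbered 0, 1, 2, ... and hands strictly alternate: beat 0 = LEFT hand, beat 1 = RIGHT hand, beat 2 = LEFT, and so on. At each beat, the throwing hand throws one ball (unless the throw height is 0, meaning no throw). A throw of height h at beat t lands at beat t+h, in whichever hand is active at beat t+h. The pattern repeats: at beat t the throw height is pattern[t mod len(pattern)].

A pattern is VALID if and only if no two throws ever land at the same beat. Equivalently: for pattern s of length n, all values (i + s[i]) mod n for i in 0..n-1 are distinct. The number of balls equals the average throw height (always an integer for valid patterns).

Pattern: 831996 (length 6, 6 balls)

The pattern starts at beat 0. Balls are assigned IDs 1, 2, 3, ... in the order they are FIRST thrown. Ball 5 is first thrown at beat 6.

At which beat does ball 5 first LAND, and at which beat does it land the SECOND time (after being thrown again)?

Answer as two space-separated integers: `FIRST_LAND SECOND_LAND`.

Beat 0 (L): throw ball1 h=8 -> lands@8:L; in-air after throw: [b1@8:L]
Beat 1 (R): throw ball2 h=3 -> lands@4:L; in-air after throw: [b2@4:L b1@8:L]
Beat 2 (L): throw ball3 h=1 -> lands@3:R; in-air after throw: [b3@3:R b2@4:L b1@8:L]
Beat 3 (R): throw ball3 h=9 -> lands@12:L; in-air after throw: [b2@4:L b1@8:L b3@12:L]
Beat 4 (L): throw ball2 h=9 -> lands@13:R; in-air after throw: [b1@8:L b3@12:L b2@13:R]
Beat 5 (R): throw ball4 h=6 -> lands@11:R; in-air after throw: [b1@8:L b4@11:R b3@12:L b2@13:R]
Beat 6 (L): throw ball5 h=8 -> lands@14:L; in-air after throw: [b1@8:L b4@11:R b3@12:L b2@13:R b5@14:L]
Beat 7 (R): throw ball6 h=3 -> lands@10:L; in-air after throw: [b1@8:L b6@10:L b4@11:R b3@12:L b2@13:R b5@14:L]
Beat 8 (L): throw ball1 h=1 -> lands@9:R; in-air after throw: [b1@9:R b6@10:L b4@11:R b3@12:L b2@13:R b5@14:L]
Beat 9 (R): throw ball1 h=9 -> lands@18:L; in-air after throw: [b6@10:L b4@11:R b3@12:L b2@13:R b5@14:L b1@18:L]
Beat 10 (L): throw ball6 h=9 -> lands@19:R; in-air after throw: [b4@11:R b3@12:L b2@13:R b5@14:L b1@18:L b6@19:R]
Beat 11 (R): throw ball4 h=6 -> lands@17:R; in-air after throw: [b3@12:L b2@13:R b5@14:L b4@17:R b1@18:L b6@19:R]
Beat 12 (L): throw ball3 h=8 -> lands@20:L; in-air after throw: [b2@13:R b5@14:L b4@17:R b1@18:L b6@19:R b3@20:L]
Beat 13 (R): throw ball2 h=3 -> lands@16:L; in-air after throw: [b5@14:L b2@16:L b4@17:R b1@18:L b6@19:R b3@20:L]
Beat 14 (L): throw ball5 h=1 -> lands@15:R; in-air after throw: [b5@15:R b2@16:L b4@17:R b1@18:L b6@19:R b3@20:L]
Beat 15 (R): throw ball5 h=9 -> lands@24:L; in-air after throw: [b2@16:L b4@17:R b1@18:L b6@19:R b3@20:L b5@24:L]
Ball 5: thrown@6 h=8 -> first land @14; rethrown@14 h=1 -> second land @15

Answer: 14 15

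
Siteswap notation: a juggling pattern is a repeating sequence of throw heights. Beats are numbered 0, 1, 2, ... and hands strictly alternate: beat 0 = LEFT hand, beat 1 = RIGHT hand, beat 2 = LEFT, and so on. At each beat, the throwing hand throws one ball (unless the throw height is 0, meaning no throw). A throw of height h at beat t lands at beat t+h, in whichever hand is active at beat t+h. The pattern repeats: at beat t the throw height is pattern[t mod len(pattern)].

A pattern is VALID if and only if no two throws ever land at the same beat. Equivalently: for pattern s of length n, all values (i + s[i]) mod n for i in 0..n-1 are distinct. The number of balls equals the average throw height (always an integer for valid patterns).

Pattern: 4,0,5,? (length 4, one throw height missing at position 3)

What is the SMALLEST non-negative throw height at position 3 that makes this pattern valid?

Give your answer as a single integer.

i=0: (0 + 4) mod 4 = 0
i=1: (1 + 0) mod 4 = 1
i=2: (2 + 5) mod 4 = 3
i=3: s[i]=? (unknown)
Known residues: [0, 1, 3]; need a permutation of 0..3, so missing residue r = 2
Need (3 + s) mod 4 = 2; smallest s = (2 - 3) mod 4 = 3

Answer: 3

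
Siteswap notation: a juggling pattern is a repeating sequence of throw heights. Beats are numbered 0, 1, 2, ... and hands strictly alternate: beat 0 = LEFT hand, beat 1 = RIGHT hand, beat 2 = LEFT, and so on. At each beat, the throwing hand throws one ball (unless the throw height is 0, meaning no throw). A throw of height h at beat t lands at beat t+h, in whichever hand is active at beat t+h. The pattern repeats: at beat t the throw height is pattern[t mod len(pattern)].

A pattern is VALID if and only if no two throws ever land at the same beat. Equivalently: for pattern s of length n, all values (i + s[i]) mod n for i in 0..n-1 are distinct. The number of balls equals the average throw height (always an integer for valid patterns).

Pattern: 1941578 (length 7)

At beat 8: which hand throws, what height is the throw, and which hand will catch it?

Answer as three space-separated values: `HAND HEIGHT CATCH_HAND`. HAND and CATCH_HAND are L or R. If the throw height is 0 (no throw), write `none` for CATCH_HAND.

Beat 8: 8 mod 2 = 0, so hand = L
Throw height = pattern[8 mod 7] = pattern[1] = 9
Lands at beat 8+9=17, 17 mod 2 = 1, so catch hand = R

Answer: L 9 R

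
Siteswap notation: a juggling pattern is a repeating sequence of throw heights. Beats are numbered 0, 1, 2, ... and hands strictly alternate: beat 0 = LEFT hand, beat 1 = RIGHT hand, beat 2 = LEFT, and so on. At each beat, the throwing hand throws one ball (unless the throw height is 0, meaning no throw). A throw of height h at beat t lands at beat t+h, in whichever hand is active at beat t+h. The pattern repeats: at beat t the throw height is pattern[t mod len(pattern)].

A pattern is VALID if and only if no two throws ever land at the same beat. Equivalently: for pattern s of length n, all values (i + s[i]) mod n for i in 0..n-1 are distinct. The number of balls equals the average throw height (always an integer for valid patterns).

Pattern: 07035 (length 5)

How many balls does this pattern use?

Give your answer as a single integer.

Pattern = [0, 7, 0, 3, 5], length n = 5
  position 0: throw height = 0, running sum = 0
  position 1: throw height = 7, running sum = 7
  position 2: throw height = 0, running sum = 7
  position 3: throw height = 3, running sum = 10
  position 4: throw height = 5, running sum = 15
Total sum = 15; balls = sum / n = 15 / 5 = 3

Answer: 3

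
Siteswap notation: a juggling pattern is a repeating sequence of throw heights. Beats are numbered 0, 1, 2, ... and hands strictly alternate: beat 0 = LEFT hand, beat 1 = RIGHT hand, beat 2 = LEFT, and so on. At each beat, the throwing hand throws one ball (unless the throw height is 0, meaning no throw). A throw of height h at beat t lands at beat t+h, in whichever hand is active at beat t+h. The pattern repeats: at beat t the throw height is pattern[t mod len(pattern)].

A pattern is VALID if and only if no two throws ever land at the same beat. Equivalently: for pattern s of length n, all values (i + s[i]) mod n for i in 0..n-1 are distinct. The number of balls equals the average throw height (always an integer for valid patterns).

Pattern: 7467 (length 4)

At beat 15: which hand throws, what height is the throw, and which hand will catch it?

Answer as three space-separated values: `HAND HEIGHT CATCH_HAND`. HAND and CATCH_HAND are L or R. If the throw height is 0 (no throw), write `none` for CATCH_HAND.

Answer: R 7 L

Derivation:
Beat 15: 15 mod 2 = 1, so hand = R
Throw height = pattern[15 mod 4] = pattern[3] = 7
Lands at beat 15+7=22, 22 mod 2 = 0, so catch hand = L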